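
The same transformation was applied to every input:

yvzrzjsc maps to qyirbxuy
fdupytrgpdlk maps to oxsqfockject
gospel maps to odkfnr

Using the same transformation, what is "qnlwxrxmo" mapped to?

Looking at the pairs, the operation is to move the first 3 characters to the end (rotate left by 3), then shift every letter 1 place backward in the alphabet (wrapping around).
Working it through for "qnlwxrxmo": intermediate "wxrxmoqnl", final "vwqwlnpmk".

vwqwlnpmk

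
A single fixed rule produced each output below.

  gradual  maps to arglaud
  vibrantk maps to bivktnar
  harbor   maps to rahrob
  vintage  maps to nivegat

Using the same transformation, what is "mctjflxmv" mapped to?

tcmvmxlfj

Rule — reverse the string, then move the last 3 characters to the front (rotate right by 3).
Applying both steps to "mctjflxmv": "vmxlfjtcm", then "tcmvmxlfj".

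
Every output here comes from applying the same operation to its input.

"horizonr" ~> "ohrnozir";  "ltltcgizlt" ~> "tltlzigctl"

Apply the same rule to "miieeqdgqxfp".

impfxqgdqeei

Each output is the input with this applied: reverse the string, then move the last 2 characters to the front (rotate right by 2).
"miieeqdgqxfp" → "pfxqgdqeeiim" → "impfxqgdqeei".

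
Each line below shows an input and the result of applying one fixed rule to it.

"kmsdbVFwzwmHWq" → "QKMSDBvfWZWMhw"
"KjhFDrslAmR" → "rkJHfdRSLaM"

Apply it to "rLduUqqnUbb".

BRlDUuQQNuB

The pattern: flip the case of every letter, then move the last character to the front.
For "rLduUqqnUbb", step one produces "RlDUuQQNuBB"; step two turns that into "BRlDUuQQNuB".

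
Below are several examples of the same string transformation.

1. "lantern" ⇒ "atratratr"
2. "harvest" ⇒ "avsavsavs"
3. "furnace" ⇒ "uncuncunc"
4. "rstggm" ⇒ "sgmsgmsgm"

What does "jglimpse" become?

gipegipegipe

What's happening: keep every other character starting from the second (positions 2nd, 4th, 6th, ...), then write the whole string 3 times in a row.
For "jglimpse", step one produces "gipe"; step two turns that into "gipegipegipe".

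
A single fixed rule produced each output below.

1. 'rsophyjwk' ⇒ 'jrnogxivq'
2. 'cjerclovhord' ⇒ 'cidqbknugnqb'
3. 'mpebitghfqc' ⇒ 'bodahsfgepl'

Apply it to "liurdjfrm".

lhtqcieqk

Each output is the input with this applied: swap the first and last characters, then shift every letter 1 place backward in the alphabet (wrapping around).
On "liurdjfrm" that produces "lhtqcieqk".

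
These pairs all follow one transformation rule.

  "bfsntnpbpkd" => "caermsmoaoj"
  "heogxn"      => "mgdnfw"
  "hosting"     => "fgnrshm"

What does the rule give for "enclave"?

ddmbkzu

The pattern: move the last character to the front, then shift every letter 1 place backward in the alphabet (wrapping around).
Working it through for "enclave": intermediate "eenclav", final "ddmbkzu".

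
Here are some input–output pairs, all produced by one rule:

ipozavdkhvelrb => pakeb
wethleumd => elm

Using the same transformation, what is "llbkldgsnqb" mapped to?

llsb

The transformation: keep one character in every 3, starting at position 2 (positions 2nd, 5th, 8th, ...).
Applying that to "llbkldgsnqb" gives "llsb".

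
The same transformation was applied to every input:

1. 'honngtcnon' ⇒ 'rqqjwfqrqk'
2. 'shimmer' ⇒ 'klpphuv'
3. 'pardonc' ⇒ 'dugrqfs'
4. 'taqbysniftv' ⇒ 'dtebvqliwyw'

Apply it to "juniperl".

xqlshuom

In each case the input is transformed by: shift every letter 3 places forward in the alphabet (wrapping around), then move the first character to the end.
Applying both steps to "juniperl": "mxqlshuo", then "xqlshuom".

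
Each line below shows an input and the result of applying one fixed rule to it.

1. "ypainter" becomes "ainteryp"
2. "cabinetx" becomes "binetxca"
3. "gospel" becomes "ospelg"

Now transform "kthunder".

hunderkt

Rule — swap the front and back halves of the string, then move the last 2 characters to the front (rotate right by 2).
Applying both steps to "kthunder": "nderkthu", then "hunderkt".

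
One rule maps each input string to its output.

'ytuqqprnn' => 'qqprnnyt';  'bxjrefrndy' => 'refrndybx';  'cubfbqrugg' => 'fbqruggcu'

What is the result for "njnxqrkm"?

xqrkmnj

The pattern: move the first 2 characters to the end (rotate left by 2), then delete the first character.
"njnxqrkm" → "xqrkmnj".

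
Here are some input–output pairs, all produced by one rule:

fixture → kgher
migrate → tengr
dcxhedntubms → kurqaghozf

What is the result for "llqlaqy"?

The pattern: shift every letter 13 places forward in the alphabet (wrapping around) — i.e. ROT13, then delete the first 2 characters.
So "llqlaqy" becomes "dyndl".

dyndl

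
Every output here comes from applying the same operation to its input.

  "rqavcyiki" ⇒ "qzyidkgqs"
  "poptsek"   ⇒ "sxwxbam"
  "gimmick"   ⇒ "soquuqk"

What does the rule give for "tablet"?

bbijtm

Each output is the input with this applied: shift every letter 8 places forward in the alphabet (wrapping around), then move the last character to the front.
Starting from "tablet": after the first operation, "bijtmb"; after the second, "bbijtm".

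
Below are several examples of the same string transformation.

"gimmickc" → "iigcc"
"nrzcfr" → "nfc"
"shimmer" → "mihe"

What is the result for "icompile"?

liiec

Looking at the pairs, the operation is to sort the characters into reverse alphabetical order, then delete the first 3 characters.
"icompile" → "pomliiec" → "liiec".
(Check on "gimmickc": → "mmkiigcc" → "iigcc" ✓)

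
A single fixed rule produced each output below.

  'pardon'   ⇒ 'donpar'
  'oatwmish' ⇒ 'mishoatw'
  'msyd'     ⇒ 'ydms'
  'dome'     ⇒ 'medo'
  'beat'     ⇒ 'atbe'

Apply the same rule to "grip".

ipgr

The pattern: swap the front and back halves of the string.
On "grip" that produces "ipgr".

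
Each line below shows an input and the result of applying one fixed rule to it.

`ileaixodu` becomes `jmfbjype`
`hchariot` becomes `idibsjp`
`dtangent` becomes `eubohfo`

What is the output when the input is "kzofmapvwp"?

What's happening: delete the last character, then shift every letter 1 place forward in the alphabet (wrapping around).
For "kzofmapvwp", step one produces "kzofmapvw"; step two turns that into "lapgnbqwx".

lapgnbqwx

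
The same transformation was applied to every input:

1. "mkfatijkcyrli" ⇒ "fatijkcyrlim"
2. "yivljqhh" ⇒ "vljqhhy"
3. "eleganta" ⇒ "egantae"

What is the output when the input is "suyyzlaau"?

Each output is the input with this applied: move the first character to the end, then delete the first character.
On "suyyzlaau": the first step gives "uyyzlaaus", and the second then gives "yyzlaaus".

yyzlaaus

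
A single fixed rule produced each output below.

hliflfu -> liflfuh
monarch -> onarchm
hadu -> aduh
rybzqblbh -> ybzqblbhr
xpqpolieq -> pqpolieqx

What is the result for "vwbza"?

Each output is the input with this applied: move the first character to the end.
"vwbza" → "wbzav".

wbzav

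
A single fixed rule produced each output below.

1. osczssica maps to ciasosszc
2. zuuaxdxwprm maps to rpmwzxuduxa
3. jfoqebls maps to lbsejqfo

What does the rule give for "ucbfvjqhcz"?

What's happening: move the last 2 characters to the front (rotate right by 2), then take characters alternately from the front and the back (1st, last, 2nd, 2nd-last, ...).
On "ucbfvjqhcz" that produces "chzqujcvbf".
(Check on "osczssica": → "caosczssi" → "ciasosszc" ✓)

chzqujcvbf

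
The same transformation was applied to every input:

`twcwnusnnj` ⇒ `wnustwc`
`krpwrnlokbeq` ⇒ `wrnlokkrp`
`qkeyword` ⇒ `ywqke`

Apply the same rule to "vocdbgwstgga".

Each output is the input with this applied: delete the last 3 characters, then move the first 3 characters to the end (rotate left by 3).
"vocdbgwstgga" → "vocdbgwst" → "dbgwstvoc".

dbgwstvoc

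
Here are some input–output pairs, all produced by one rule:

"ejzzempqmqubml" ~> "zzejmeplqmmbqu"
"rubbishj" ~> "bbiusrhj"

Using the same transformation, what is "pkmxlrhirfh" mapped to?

Each output is the input with this applied: move the first 3 characters to the end (rotate left by 3), then take characters alternately from the front and the back (1st, last, 2nd, 2nd-last, ...).
Working it through for "pkmxlrhirfh": intermediate "xlrhirfhpkm", final "xmlkrphhifr".

xmlkrphhifr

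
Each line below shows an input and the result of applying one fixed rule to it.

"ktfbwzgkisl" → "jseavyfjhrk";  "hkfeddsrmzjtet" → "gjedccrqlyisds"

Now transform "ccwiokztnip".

bbvhnjysmho

The rule is to shift every letter 1 place backward in the alphabet (wrapping around).
Doing the same to "ccwiokztnip": "bbvhnjysmho".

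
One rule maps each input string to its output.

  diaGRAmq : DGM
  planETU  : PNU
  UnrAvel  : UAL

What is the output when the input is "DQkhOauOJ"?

The pattern: keep one character in every 3, starting at position 1 (positions 1st, 4th, 7th, ...), then convert every letter to uppercase.
Starting from "DQkhOauOJ": after the first operation, "Dhu"; after the second, "DHU".

DHU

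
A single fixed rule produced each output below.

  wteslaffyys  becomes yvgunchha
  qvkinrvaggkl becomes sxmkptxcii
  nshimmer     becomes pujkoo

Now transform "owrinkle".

qytkpm

Rule — shift every letter 2 places forward in the alphabet (wrapping around), then delete the last 2 characters.
Applying that to "owrinkle" gives "qytkpm".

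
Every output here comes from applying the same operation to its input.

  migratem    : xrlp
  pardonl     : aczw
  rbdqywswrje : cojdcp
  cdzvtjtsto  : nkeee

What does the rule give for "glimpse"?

The rule is to keep every other character starting from the first (positions 1st, 3rd, 5th, ...), then shift every letter 11 places forward in the alphabet (wrapping around).
Applying both steps to "glimpse": "gipe", then "rtap".

rtap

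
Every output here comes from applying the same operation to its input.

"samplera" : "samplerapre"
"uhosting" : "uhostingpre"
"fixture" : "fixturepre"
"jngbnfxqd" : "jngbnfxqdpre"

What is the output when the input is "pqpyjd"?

The pattern: append "pre".
On "pqpyjd" that produces "pqpyjdpre".

pqpyjdpre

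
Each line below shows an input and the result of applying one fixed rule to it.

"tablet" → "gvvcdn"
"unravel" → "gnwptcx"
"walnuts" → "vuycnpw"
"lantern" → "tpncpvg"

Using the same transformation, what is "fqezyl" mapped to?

The pattern: shift every letter 2 places forward in the alphabet (wrapping around), then move the last 2 characters to the front (rotate right by 2).
So "fqezyl" becomes "anhsgb".

anhsgb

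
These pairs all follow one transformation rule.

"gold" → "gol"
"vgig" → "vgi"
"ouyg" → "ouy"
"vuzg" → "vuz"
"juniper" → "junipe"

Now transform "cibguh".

cibgu

The rule is to delete the last character.
"cibguh" → "cibgu".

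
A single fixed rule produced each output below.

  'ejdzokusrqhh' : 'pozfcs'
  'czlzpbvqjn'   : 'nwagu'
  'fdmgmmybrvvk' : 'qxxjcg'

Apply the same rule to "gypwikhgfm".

ratsq

Rule — shift every letter 11 places forward in the alphabet (wrapping around), then keep every other character starting from the first (positions 1st, 3rd, 5th, ...).
For "gypwikhgfm", step one produces "rjahtvsrqx"; step two turns that into "ratsq".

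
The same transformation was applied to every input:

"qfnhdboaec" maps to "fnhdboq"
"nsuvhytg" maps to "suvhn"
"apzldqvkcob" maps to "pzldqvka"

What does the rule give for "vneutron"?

neutv

Each output is the input with this applied: delete the last 3 characters, then move the first character to the end.
"vneutron" → "vneut" → "neutv".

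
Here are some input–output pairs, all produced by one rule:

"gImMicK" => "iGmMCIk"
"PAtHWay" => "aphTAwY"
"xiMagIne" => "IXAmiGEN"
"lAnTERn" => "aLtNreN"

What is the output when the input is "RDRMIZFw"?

Each output is the input with this applied: flip the case of every letter, then swap each adjacent pair of characters (1↔2, 3↔4, ...).
Applying both steps to "RDRMIZFw": "rdrmizfW", then "drmrziWf".

drmrziWf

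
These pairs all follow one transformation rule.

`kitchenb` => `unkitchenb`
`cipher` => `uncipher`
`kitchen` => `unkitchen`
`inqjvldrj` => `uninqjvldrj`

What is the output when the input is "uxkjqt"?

unuxkjqt

Each output is the input with this applied: prepend "un".
Doing the same to "uxkjqt": "unuxkjqt".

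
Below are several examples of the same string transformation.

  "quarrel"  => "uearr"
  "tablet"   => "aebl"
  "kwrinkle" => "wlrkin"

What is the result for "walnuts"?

The rule is to take characters alternately from the front and the back (1st, last, 2nd, 2nd-last, ...), then delete the first 2 characters.
On "walnuts": the first step gives "wsatlun", and the second then gives "atlun".

atlun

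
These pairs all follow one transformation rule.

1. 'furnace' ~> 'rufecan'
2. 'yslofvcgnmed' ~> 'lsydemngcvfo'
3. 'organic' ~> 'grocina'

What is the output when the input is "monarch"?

Looking at the pairs, the operation is to move the first 3 characters to the end (rotate left by 3), then reverse the string.
"monarch" → "archmon" → "nomhcra".
(Check on "organic": → "anicorg" → "grocina" ✓)

nomhcra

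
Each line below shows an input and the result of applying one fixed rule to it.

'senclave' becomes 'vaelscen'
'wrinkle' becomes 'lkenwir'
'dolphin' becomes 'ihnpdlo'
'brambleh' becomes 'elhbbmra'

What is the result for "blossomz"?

The transformation: move the last 2 characters to the front (rotate right by 2), then take characters alternately from the front and the back (1st, last, 2nd, 2nd-last, ...).
For "blossomz", step one produces "mzblosso"; step two turns that into "mozsbslo".

mozsbslo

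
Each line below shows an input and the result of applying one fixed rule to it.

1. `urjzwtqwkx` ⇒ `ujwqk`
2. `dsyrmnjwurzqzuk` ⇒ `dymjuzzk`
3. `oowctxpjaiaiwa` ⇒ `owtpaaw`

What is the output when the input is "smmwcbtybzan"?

The rule is to keep every other character starting from the first (positions 1st, 3rd, 5th, ...).
For "smmwcbtybzan" the result is "smctba".

smctba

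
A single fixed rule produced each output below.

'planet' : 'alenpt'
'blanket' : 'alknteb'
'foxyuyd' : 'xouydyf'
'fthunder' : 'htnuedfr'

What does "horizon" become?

Each output is the input with this applied: move the first character to the end, then swap each adjacent pair of characters (1↔2, 3↔4, ...).
Working it through for "horizon": intermediate "orizonh", final "rozinoh".

rozinoh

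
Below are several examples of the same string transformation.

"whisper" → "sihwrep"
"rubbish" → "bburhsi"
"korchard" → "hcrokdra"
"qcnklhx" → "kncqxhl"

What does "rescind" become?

Rule — move the last 3 characters to the front (rotate right by 3), then reverse the string.
So "rescind" becomes "cserdni".

cserdni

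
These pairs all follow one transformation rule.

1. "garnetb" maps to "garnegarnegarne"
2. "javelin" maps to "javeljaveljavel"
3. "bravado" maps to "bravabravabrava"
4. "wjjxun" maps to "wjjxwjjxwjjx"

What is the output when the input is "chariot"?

charicharichari

What's happening: delete the last 2 characters, then write the whole string 3 times in a row.
For "chariot", step one produces "chari"; step two turns that into "charicharichari".
(Check on "wjjxun": → "wjjx" → "wjjxwjjxwjjx" ✓)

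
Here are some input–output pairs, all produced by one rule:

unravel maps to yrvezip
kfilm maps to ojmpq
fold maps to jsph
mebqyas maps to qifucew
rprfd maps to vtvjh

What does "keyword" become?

oicasvh

Looking at the pairs, the operation is to shift every letter 4 places forward in the alphabet (wrapping around).
For "keyword" the result is "oicasvh".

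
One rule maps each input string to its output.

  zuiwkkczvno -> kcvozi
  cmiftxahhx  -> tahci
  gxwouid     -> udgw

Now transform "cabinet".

Rule — keep every other character starting from the first (positions 1st, 3rd, 5th, ...), then move the first 2 characters to the end (rotate left by 2).
For "cabinet" the result is "ntcb".

ntcb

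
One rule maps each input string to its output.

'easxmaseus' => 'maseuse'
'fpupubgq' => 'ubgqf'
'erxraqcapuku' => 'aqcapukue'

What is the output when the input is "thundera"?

Rule — move the first character to the end, then delete the first 3 characters.
For "thundera" the result is "derat".

derat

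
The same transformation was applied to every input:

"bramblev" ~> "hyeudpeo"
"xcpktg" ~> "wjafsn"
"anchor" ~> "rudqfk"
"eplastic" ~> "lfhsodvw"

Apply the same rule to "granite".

Rule — move the last 2 characters to the front (rotate right by 2), then shift every letter 3 places forward in the alphabet (wrapping around).
"granite" → "tegrani" → "whjudql".

whjudql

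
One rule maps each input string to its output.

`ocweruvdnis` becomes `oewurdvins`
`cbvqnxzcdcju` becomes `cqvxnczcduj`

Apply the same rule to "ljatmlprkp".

ltalmrppk

What's happening: swap each adjacent pair of characters (1↔2, 3↔4, ...), then delete the first character.
Doing the same to "ljatmlprkp": "ltalmrppk".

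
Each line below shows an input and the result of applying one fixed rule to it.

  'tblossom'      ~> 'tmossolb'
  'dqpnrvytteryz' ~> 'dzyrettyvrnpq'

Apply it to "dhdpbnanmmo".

dommnanbpdh

What's happening: reverse the string, then move the last character to the front.
On "dhdpbnanmmo": the first step gives "ommnanbpdhd", and the second then gives "dommnanbpdh".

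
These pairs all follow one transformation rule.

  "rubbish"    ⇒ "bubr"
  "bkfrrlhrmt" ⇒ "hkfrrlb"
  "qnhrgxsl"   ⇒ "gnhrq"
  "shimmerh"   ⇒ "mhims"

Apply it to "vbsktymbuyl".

The pattern: delete the last 3 characters, then swap the first and last characters.
Starting from "vbsktymbuyl": after the first operation, "vbsktymb"; after the second, "bbsktymv".
(Check on "qnhrgxsl": → "qnhrg" → "gnhrq" ✓)

bbsktymv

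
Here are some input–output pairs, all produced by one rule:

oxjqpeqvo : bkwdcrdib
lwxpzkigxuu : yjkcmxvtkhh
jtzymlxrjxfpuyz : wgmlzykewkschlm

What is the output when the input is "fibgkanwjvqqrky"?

The transformation: shift every letter 13 places forward in the alphabet (wrapping around) — i.e. ROT13.
So "fibgkanwjvqqrky" becomes "svotxnajwiddexl".

svotxnajwiddexl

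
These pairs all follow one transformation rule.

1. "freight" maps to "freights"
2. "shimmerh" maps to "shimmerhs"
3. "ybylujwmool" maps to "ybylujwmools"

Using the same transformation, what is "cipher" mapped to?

ciphers

The transformation: append "s".
On "cipher" that produces "ciphers".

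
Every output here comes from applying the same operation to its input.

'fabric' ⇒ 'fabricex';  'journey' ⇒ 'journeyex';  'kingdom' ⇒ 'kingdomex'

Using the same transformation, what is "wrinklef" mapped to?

wrinklefex

Each output is the input with this applied: append "ex".
Applying that to "wrinklef" gives "wrinklefex".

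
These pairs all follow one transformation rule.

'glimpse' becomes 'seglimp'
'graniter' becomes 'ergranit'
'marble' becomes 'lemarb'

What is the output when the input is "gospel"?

What's happening: move the last 2 characters to the front (rotate right by 2).
Applying that to "gospel" gives "elgosp".

elgosp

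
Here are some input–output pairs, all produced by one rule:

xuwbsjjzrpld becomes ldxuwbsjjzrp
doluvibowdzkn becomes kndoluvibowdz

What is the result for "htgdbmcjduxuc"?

Rule — move the last 2 characters to the front (rotate right by 2).
For "htgdbmcjduxuc" the result is "uchtgdbmcjdux".

uchtgdbmcjdux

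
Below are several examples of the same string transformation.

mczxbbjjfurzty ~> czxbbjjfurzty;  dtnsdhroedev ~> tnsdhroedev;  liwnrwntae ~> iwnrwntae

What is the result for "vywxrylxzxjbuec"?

Rule — delete the first character.
For "vywxrylxzxjbuec" the result is "ywxrylxzxjbuec".

ywxrylxzxjbuec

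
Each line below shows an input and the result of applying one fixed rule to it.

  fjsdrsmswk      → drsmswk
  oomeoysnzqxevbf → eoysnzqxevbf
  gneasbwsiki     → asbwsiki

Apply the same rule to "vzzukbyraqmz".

ukbyraqmz

In each case the input is transformed by: delete the first 3 characters.
Doing the same to "vzzukbyraqmz": "ukbyraqmz".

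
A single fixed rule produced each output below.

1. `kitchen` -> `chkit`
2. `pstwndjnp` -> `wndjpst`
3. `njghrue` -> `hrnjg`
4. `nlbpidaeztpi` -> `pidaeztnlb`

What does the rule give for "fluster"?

stflu

Each output is the input with this applied: delete the last 2 characters, then move the first 3 characters to the end (rotate left by 3).
So "fluster" becomes "stflu".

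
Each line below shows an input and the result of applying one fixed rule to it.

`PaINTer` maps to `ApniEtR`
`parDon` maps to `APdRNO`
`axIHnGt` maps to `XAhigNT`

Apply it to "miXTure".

IMtxRUE

In each case the input is transformed by: flip the case of every letter, then swap each adjacent pair of characters (1↔2, 3↔4, ...).
Applying both steps to "miXTure": "MIxtURE", then "IMtxRUE".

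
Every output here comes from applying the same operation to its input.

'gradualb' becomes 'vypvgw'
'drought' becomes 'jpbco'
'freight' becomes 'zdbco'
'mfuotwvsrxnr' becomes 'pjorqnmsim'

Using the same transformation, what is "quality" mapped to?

vgdot

What's happening: delete the first 2 characters, then shift every letter 5 places backward in the alphabet (wrapping around).
On "quality" that produces "vgdot".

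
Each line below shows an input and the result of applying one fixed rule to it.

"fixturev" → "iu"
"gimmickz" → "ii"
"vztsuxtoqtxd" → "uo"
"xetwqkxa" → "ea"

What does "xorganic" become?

oa

Rule — keep one character in every 3, starting at position 2 (positions 2nd, 5th, 8th, ...), then keep only the vowels.
For "xorganic", step one produces "oac"; step two turns that into "oa".
(Check on "fixturev": → "iuv" → "iu" ✓)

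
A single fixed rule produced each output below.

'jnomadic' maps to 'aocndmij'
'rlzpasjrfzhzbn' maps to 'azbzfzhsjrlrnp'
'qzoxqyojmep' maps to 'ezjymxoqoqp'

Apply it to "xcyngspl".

Each output is the input with this applied: sort the characters into alphabetical order, then take characters alternately from the front and the back (1st, last, 2nd, 2nd-last, ...).
Applying that to "xcyngspl" gives "cygxlsnp".

cygxlsnp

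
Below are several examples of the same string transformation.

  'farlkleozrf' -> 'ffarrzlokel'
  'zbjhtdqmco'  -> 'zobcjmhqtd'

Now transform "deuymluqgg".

dgeguqyuml

Each output is the input with this applied: take characters alternately from the front and the back (1st, last, 2nd, 2nd-last, ...).
So "deuymluqgg" becomes "dgeguqyuml".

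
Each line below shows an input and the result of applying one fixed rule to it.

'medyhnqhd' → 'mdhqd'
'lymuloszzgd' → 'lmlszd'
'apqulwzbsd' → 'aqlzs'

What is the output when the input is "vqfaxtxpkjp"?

vfxxkp

The rule is to keep every other character starting from the first (positions 1st, 3rd, 5th, ...).
Doing the same to "vqfaxtxpkjp": "vfxxkp".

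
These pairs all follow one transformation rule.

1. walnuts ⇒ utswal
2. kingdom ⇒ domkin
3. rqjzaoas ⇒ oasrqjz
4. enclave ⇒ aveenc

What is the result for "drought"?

In each case the input is transformed by: move the last 3 characters to the front (rotate right by 3), then delete the last character.
Applying both steps to "drought": "ghtdrou", then "ghtdro".

ghtdro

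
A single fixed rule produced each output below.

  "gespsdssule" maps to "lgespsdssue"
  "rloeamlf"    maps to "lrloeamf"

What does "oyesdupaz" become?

What's happening: move the last character to the front, then swap the first and last characters.
Starting from "oyesdupaz": after the first operation, "zoyesdupa"; after the second, "aoyesdupz".

aoyesdupz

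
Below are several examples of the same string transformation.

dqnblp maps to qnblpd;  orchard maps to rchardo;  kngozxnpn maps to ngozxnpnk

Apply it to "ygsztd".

gsztdy

Rule — move the first character to the end.
On "ygsztd" that produces "gsztdy".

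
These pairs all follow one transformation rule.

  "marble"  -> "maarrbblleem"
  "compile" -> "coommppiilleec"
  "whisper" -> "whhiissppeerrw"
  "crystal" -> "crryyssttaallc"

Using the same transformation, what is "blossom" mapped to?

blloossssoommb

The pattern: double every character, then move the first character to the end.
For "blossom", step one produces "bblloossssoomm"; step two turns that into "blloossssoommb".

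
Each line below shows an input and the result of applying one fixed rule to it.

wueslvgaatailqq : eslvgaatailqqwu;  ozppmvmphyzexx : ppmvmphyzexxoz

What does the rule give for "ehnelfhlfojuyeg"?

Each output is the input with this applied: move the first 2 characters to the end (rotate left by 2).
Applying that to "ehnelfhlfojuyeg" gives "nelfhlfojuyegeh".

nelfhlfojuyegeh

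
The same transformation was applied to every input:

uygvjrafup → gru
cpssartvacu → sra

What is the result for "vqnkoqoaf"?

nqf

The transformation: keep one character in every 3, starting at position 3 (positions 3rd, 6th, 9th, ...).
Doing the same to "vqnkoqoaf": "nqf".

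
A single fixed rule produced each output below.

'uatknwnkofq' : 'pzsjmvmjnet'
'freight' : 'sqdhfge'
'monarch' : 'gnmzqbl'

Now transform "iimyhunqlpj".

ihlxgtmpkoh

Looking at the pairs, the operation is to shift every letter 1 place backward in the alphabet (wrapping around), then swap the first and last characters.
"iimyhunqlpj" → "ihlxgtmpkoh".
(Check on "freight": → "eqdhfgs" → "sqdhfge" ✓)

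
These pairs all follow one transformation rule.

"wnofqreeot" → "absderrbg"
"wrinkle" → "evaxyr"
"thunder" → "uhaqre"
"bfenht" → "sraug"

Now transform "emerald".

zrenyq

In each case the input is transformed by: delete the first character, then shift every letter 13 places forward in the alphabet (wrapping around) — i.e. ROT13.
On "emerald": the first step gives "merald", and the second then gives "zrenyq".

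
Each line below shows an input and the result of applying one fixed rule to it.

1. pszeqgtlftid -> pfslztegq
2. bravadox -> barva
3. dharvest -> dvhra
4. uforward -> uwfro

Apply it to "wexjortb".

The rule is to delete the last 3 characters, then take characters alternately from the front and the back (1st, last, 2nd, 2nd-last, ...).
Applying both steps to "wexjortb": "wexjo", then "woejx".
(Check on "dharvest": → "dharv" → "dvhra" ✓)

woejx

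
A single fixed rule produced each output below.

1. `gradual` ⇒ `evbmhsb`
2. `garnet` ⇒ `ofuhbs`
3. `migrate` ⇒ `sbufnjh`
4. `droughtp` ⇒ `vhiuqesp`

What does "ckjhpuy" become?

iqvzdlk

What's happening: shift every letter 1 place forward in the alphabet (wrapping around), then move the first 3 characters to the end (rotate left by 3).
Starting from "ckjhpuy": after the first operation, "dlkiqvz"; after the second, "iqvzdlk".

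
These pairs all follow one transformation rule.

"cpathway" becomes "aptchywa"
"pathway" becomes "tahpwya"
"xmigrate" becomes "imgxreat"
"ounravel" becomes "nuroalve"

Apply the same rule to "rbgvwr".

gbvrwr

Looking at the pairs, the operation is to move the first 2 characters to the end (rotate left by 2), then take characters alternately from the front and the back (1st, last, 2nd, 2nd-last, ...).
Applying both steps to "rbgvwr": "gvwrrb", then "gbvrwr".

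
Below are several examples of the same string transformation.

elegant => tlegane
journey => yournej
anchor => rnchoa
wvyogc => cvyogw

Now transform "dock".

Rule — swap the first and last characters.
Applying that to "dock" gives "kocd".

kocd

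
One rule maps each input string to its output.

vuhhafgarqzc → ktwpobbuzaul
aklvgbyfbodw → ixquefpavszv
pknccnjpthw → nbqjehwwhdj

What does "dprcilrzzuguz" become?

aotxjlwcfltto

The pattern: move the last 3 characters to the front (rotate right by 3), then shift every letter 6 places backward in the alphabet (wrapping around).
For "dprcilrzzuguz", step one produces "guzdprcilrzzu"; step two turns that into "aotxjlwcfltto".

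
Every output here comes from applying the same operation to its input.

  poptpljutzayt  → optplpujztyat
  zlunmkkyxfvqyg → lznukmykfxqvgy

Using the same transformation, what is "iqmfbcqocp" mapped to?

What's happening: swap each adjacent pair of characters (1↔2, 3↔4, ...).
Applying that to "iqmfbcqocp" gives "qifmcboqpc".

qifmcboqpc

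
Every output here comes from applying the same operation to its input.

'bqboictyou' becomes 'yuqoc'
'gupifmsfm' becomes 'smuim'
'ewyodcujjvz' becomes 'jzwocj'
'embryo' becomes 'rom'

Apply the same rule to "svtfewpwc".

The transformation: move the last 3 characters to the front (rotate right by 3), then keep every other character starting from the first (positions 1st, 3rd, 5th, ...).
"svtfewpwc" → "pcvfw".

pcvfw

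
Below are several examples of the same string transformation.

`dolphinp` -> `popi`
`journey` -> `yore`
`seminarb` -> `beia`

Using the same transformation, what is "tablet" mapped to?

The rule is to move the last character to the front, then keep every other character starting from the first (positions 1st, 3rd, 5th, ...).
For "tablet" the result is "tal".

tal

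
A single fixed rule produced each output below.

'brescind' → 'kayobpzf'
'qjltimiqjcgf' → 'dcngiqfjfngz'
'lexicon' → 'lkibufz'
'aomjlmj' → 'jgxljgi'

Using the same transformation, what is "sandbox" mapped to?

In each case the input is transformed by: shift every letter 3 places backward in the alphabet (wrapping around), then move the last 2 characters to the front (rotate right by 2).
On "sandbox": the first step gives "pxkaylu", and the second then gives "lupxkay".

lupxkay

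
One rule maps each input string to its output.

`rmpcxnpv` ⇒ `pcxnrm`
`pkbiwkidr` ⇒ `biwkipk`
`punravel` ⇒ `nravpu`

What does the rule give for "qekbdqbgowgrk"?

Each output is the input with this applied: delete the last 2 characters, then move the first 2 characters to the end (rotate left by 2).
Applying both steps to "qekbdqbgowgrk": "qekbdqbgowg", then "kbdqbgowgqe".

kbdqbgowgqe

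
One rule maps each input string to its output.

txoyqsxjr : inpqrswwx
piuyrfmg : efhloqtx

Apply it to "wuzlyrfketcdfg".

bcdeefjkqstvxy

Looking at the pairs, the operation is to shift every letter 1 place backward in the alphabet (wrapping around), then sort the characters into alphabetical order.
For "wuzlyrfketcdfg" the result is "bcdeefjkqstvxy".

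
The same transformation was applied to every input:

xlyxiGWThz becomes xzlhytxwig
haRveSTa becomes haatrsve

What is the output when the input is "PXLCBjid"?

Rule — take characters alternately from the front and the back (1st, last, 2nd, 2nd-last, ...), then convert every letter to lowercase.
For "PXLCBjid", step one produces "PdXiLjCB"; step two turns that into "pdxiljcb".

pdxiljcb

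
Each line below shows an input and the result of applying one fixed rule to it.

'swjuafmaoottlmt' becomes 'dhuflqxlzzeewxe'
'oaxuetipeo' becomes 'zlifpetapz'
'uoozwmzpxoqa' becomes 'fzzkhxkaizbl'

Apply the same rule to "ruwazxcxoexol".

cfhlkinizpizw

Rule — shift every letter 11 places forward in the alphabet (wrapping around).
So "ruwazxcxoexol" becomes "cfhlkinizpizw".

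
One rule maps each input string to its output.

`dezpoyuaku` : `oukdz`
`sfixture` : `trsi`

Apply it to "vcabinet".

In each case the input is transformed by: move the first 3 characters to the end (rotate left by 3), then keep every other character starting from the second (positions 2nd, 4th, 6th, ...).
Starting from "vcabinet": after the first operation, "binetvca"; after the second, "ieva".

ieva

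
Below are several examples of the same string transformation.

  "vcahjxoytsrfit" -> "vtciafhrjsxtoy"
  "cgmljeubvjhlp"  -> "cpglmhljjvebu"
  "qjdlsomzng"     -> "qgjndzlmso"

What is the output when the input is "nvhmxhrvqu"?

The rule is to take characters alternately from the front and the back (1st, last, 2nd, 2nd-last, ...).
Applying that to "nvhmxhrvqu" gives "nuvqhvmrxh".

nuvqhvmrxh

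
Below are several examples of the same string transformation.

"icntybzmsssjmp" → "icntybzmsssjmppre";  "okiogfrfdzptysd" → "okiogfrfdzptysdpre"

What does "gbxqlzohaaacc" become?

The pattern: append "pre".
Applying that to "gbxqlzohaaacc" gives "gbxqlzohaaaccpre".

gbxqlzohaaaccpre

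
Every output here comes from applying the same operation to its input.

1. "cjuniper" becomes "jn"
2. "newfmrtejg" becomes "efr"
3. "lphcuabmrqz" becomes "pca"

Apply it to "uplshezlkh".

The rule is to keep every other character starting from the second (positions 2nd, 4th, 6th, ...), then delete the last 2 characters.
On "uplshezlkh": the first step gives "pselh", and the second then gives "pse".

pse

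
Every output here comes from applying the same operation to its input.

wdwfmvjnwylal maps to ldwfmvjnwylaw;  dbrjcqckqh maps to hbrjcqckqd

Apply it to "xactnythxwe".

The pattern: swap the first and last characters.
"xactnythxwe" → "eactnythxwx".

eactnythxwx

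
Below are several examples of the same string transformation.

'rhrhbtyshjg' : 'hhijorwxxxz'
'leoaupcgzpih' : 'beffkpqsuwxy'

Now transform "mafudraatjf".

chjkqqqtvvz

Looking at the pairs, the operation is to shift every letter 10 places backward in the alphabet (wrapping around), then sort the characters into alphabetical order.
Starting from "mafudraatjf": after the first operation, "cqvkthqqjzv"; after the second, "chjkqqqtvvz".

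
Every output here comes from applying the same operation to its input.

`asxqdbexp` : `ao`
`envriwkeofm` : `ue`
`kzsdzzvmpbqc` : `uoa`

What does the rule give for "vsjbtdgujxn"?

Looking at the pairs, the operation is to shift every letter 1 place backward in the alphabet (wrapping around), then keep only the vowels.
Applying both steps to "vsjbtdgujxn": "uriascftiwm", then "uiai".

uiai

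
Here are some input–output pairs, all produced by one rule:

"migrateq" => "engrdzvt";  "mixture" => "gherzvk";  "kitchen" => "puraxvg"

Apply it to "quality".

Looking at the pairs, the operation is to move the first 3 characters to the end (rotate left by 3), then shift every letter 13 places forward in the alphabet (wrapping around) — i.e. ROT13.
On "quality": the first step gives "lityqua", and the second then gives "yvgldhn".
(Check on "mixture": → "turemix" → "gherzvk" ✓)

yvgldhn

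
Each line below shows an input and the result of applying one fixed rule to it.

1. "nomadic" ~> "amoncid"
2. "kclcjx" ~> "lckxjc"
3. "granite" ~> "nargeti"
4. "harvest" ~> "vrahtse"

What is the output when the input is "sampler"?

The rule is to move the last 3 characters to the front (rotate right by 3), then reverse the string.
"sampler" → "lersamp" → "pmasrel".

pmasrel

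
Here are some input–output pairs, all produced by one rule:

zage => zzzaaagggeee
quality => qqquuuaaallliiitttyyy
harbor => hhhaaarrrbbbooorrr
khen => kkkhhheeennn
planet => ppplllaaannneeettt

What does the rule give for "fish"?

The transformation: repeat every character 3 times.
Doing the same to "fish": "fffiiissshhh".

fffiiissshhh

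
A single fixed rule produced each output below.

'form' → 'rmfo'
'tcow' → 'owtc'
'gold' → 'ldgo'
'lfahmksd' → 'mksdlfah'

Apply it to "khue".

Looking at the pairs, the operation is to swap the front and back halves of the string.
For "khue" the result is "uekh".

uekh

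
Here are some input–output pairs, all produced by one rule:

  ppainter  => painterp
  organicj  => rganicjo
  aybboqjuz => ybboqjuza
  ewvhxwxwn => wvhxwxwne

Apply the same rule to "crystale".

Rule — move the first character to the end.
Doing the same to "crystale": "rystalec".

rystalec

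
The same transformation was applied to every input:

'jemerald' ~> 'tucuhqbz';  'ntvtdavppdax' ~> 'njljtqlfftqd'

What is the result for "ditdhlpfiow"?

myjtxbfvyet

Looking at the pairs, the operation is to shift every letter 10 places backward in the alphabet (wrapping around), then swap the first and last characters.
"ditdhlpfiow" → "tyjtxbfvyem" → "myjtxbfvyet".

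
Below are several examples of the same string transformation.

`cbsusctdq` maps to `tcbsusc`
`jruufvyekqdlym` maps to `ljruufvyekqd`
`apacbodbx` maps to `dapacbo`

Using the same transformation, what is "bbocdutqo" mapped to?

tbbocdu

What's happening: delete the last 2 characters, then move the last character to the front.
On "bbocdutqo": the first step gives "bbocdut", and the second then gives "tbbocdu".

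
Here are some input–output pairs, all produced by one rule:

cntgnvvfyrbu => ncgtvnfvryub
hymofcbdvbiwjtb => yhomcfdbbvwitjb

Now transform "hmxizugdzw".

The pattern: swap each adjacent pair of characters (1↔2, 3↔4, ...).
Doing the same to "hmxizugdzw": "mhixuzdgwz".

mhixuzdgwz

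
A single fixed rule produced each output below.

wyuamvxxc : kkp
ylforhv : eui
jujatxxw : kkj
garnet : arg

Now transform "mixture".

her

The rule is to shift every letter 13 places forward in the alphabet (wrapping around) — i.e. ROT13, then keep only the last 3 characters.
"mixture" → "zvkgher" → "her".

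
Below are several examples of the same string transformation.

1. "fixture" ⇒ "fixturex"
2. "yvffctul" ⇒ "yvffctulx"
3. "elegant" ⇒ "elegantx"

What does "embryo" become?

In each case the input is transformed by: append "x".
So "embryo" becomes "embryox".

embryox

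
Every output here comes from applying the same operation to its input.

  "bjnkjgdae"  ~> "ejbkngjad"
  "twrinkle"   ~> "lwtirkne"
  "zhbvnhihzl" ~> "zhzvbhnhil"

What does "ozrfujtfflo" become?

The transformation: swap each adjacent pair of characters (1↔2, 3↔4, ...), then move the last character to the front.
"ozrfujtfflo" → "zofrjuftlfo" → "ozofrjuftlf".

ozofrjuftlf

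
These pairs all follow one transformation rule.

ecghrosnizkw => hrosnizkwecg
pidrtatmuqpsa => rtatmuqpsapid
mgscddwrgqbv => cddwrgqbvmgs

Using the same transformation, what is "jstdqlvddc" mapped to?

dqlvddcjst

What's happening: move the first 3 characters to the end (rotate left by 3).
On "jstdqlvddc" that produces "dqlvddcjst".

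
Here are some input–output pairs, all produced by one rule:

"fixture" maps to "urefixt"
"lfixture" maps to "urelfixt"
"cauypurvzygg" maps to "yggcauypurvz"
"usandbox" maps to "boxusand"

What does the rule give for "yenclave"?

aveyencl

The rule is to move the last 3 characters to the front (rotate right by 3).
Applying that to "yenclave" gives "aveyencl".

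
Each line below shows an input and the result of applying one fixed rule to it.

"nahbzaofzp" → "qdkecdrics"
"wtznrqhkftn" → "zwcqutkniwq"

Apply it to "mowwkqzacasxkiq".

The transformation: shift every letter 3 places forward in the alphabet (wrapping around).
"mowwkqzacasxkiq" → "przzntcdfdvanlt".

przzntcdfdvanlt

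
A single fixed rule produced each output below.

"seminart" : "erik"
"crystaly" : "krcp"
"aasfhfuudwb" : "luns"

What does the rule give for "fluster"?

jkvi

In each case the input is transformed by: shift every letter 9 places backward in the alphabet (wrapping around), then keep only the last 4 characters.
Working it through for "fluster": intermediate "wcljkvi", final "jkvi".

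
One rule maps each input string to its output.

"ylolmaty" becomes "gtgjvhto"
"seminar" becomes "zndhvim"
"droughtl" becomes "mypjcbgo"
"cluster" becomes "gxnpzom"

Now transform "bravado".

What's happening: swap each adjacent pair of characters (1↔2, 3↔4, ...), then shift every letter 5 places backward in the alphabet (wrapping around).
Working it through for "bravado": intermediate "rbvadao", final "mwqvyvj".

mwqvyvj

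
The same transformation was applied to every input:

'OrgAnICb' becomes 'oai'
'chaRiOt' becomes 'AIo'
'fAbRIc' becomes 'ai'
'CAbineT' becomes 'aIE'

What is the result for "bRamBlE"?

In each case the input is transformed by: flip the case of every letter, then keep only the vowels.
On "bRamBlE": the first step gives "BrAMbLe", and the second then gives "Ae".

Ae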